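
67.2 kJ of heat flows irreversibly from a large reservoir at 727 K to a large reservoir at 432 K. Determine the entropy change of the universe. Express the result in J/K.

ΔS_total = 63.1 J/K

ΔS_hot = −Q/T_H = −67200/727 = -92.435 J/K and ΔS_cold = +Q/T_C = 67200/432 = 155.56 J/K.
ΔS_total = -92.435 + 155.56 = 63.1 J/K, positive as the second law requires.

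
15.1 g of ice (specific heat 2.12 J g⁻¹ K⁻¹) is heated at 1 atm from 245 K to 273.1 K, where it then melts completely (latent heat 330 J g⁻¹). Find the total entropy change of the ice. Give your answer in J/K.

ΔS = 21.7 J/K

Warming step: ΔS₁ = m c ln(T_tr/T_i) = 15.1 × 2.12 × ln(273.1/245) = 3.476 J/K.
Phase change: ΔS₂ = +mL/T_tr = 15.1 × 330 / 273.1 = 18.25 J/K.
ΔS_total = (3.476) + (18.25) = 21.7 J/K.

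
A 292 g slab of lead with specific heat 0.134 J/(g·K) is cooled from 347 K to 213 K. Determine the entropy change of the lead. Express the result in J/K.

ΔS = ∫dQ_rev/T = m c ln(T₂/T₁) = 292 × 0.134 × ln(213/347) = -19.1 J/K.

ΔS = -19.1 J/K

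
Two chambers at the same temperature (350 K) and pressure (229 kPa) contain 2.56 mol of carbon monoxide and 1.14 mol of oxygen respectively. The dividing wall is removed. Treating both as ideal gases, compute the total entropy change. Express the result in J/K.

Mole fractions: x_A = 2.56/3.7 = 0.692, x_B = 0.308.
ΔS_mix = −R(n_A ln x_A + n_B ln x_B) = −8.314 × (2.56 ln 0.692 + 1.14 ln 0.308) = 19 J/K.

ΔS_mix = 19 J/K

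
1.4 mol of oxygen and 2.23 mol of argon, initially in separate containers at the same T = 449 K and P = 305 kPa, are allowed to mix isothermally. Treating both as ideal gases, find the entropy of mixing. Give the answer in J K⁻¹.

Mole fractions: x_A = 1.4/3.63 = 0.386, x_B = 0.614.
ΔS_mix = −R(n_A ln x_A + n_B ln x_B) = −8.314 × (1.4 ln 0.386 + 2.23 ln 0.614) = 20.1 J/K.

ΔS_mix = 20.1 J/K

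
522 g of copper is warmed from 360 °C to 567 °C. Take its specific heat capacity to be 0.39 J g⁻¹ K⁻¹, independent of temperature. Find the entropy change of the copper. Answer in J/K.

ΔS = 57.6 J/K

In kelvin: T₁ = 633.15 K, T₂ = 840.15 K. ΔS = ∫dQ_rev/T = m c ln(T₂/T₁) = 522 × 0.39 × ln(840.15/633.15) = 57.6 J/K.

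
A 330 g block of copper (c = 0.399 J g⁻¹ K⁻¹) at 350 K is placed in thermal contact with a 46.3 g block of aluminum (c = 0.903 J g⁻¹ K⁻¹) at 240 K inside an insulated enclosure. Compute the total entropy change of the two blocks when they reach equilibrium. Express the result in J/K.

Energy balance: T_f = (m₁c₁T₁ + m₂c₂T₂)/(m₁c₁ + m₂c₂) = 323.49 K.
ΔS₁ = m₁c₁ ln(T_f/T₁) = 131.67 × ln(323.49/350) = -10.37 J/K.
ΔS₂ = m₂c₂ ln(T_f/T₂) = 41.8089 × ln(323.49/240) = 12.48 J/K.
ΔS_total = -10.37 + 12.48 = 2.11 J/K.

ΔS_total = 2.11 J/K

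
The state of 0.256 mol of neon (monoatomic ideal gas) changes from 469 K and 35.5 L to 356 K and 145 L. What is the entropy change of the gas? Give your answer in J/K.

ΔS = 2.11 J/K

Entropy is a state function: ΔS = nC_V ln(T₂/T₁) + nR ln(V₂/V₁), with C_V = 3R/2 = 12.47 J mol⁻¹ K⁻¹ for a monoatomic ideal gas.
ΔS = 0.256 × [12.47 × ln(356/469) + 8.314 × ln(145/35.5)] = 2.11 J/K.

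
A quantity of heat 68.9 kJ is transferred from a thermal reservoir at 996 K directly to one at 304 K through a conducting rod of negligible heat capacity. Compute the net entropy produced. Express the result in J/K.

ΔS_total = 157 J/K

ΔS_hot = −Q/T_H = −68900/996 = -69.18 J/K and ΔS_cold = +Q/T_C = 68900/304 = 226.6 J/K.
ΔS_total = -69.18 + 226.6 = 157 J/K, positive as the second law requires.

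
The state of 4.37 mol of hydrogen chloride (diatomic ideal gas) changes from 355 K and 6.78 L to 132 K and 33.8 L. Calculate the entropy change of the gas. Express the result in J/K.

Entropy is a state function: ΔS = nC_V ln(T₂/T₁) + nR ln(V₂/V₁), with C_V = 5R/2 = 20.79 J mol⁻¹ K⁻¹ for a diatomic ideal gas.
ΔS = 4.37 × [20.79 × ln(132/355) + 8.314 × ln(33.8/6.78)] = -31.5 J/K.

ΔS = -31.5 J/K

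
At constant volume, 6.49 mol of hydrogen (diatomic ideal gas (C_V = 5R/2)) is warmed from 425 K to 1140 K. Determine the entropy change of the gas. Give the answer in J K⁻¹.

ΔS = 133 J/K

At constant volume, ΔS = nC_V ln(T₂/T₁) with C_V = 5R/2 = 20.79 J mol⁻¹ K⁻¹.
ΔS = 6.49 × 20.79 × ln(1140/425) = 133 J/K.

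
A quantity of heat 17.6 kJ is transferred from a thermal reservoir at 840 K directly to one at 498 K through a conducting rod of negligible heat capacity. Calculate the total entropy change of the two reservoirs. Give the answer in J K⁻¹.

ΔS_total = 14.4 J/K

ΔS_hot = −Q/T_H = −17600/840 = -20.95 J/K and ΔS_cold = +Q/T_C = 17600/498 = 35.34 J/K.
ΔS_total = -20.95 + 35.34 = 14.4 J/K, positive as the second law requires.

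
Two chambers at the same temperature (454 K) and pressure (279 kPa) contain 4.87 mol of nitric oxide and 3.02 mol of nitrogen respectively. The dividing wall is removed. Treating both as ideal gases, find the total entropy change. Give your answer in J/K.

Mole fractions: x_A = 4.87/7.89 = 0.617, x_B = 0.383.
ΔS_mix = −R(n_A ln x_A + n_B ln x_B) = −8.314 × (4.87 ln 0.617 + 3.02 ln 0.383) = 43.6 J/K.

ΔS_mix = 43.6 J/K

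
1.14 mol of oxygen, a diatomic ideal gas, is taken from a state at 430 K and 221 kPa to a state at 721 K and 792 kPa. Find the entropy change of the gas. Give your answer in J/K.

ΔS = 5.05 J/K

ΔS = nC_p ln(T₂/T₁) − nR ln(P₂/P₁), with C_p = 7R/2 = 29.1 J mol⁻¹ K⁻¹ for a diatomic ideal gas.
ΔS = 1.14 × [29.1 × ln(721/430) − 8.314 × ln(792/221)] = 5.05 J/K.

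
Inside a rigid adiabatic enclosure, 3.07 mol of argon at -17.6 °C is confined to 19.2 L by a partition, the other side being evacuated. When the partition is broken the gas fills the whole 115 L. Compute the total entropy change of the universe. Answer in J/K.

ΔS_universe = 45.7 J/K

No heat is exchanged and no work is done, so the ideal-gas temperature stays constant.
Entropy is a state function; using a reversible isothermal path, ΔS_gas = nR ln(V₂/V₁) = 3.07 × 8.314 × ln(115/19.2) = 45.7 J/K.
The insulated surroundings exchange no heat, so ΔS_surr = 0 and ΔS_universe = ΔS_gas.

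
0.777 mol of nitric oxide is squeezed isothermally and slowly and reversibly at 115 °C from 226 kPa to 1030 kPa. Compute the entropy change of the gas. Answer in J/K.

ΔS_gas = -9.8 J/K

For an isothermal ideal gas ΔS_gas = nR ln(P₁/P₂) = 0.777 × 8.314 × ln(226/1030) = -9.8 J/K.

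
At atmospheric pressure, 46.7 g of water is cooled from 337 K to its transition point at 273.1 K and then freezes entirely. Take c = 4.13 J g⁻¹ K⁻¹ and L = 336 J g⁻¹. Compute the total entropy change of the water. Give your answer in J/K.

ΔS = -98 J/K

Cooling step: ΔS₁ = m c ln(T_tr/T_i) = 46.7 × 4.13 × ln(273.1/337) = -40.55 J/K.
Phase change: ΔS₂ = −mL/T_tr = −46.7 × 336 / 273.1 = -57.46 J/K.
ΔS_total = (-40.55) + (-57.46) = -98 J/K.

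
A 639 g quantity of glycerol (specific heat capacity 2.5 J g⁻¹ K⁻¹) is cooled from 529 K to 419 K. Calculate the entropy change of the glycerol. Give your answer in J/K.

ΔS = -372 J/K

ΔS = ∫dQ_rev/T = m c ln(T₂/T₁) = 639 × 2.5 × ln(419/529) = -372 J/K.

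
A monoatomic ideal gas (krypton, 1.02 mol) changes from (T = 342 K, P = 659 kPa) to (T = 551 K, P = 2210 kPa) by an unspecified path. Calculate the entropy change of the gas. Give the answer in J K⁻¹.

ΔS = -0.15 J/K

ΔS = nC_p ln(T₂/T₁) − nR ln(P₂/P₁), with C_p = 5R/2 = 20.79 J mol⁻¹ K⁻¹ for a monoatomic ideal gas.
ΔS = 1.02 × [20.79 × ln(551/342) − 8.314 × ln(2210/659)] = -0.15 J/K.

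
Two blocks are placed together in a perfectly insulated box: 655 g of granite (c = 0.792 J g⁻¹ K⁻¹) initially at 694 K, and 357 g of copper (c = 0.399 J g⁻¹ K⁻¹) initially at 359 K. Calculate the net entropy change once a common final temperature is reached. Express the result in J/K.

Energy balance: T_f = (m₁c₁T₁ + m₂c₂T₂)/(m₁c₁ + m₂c₂) = 621.83 K.
ΔS₁ = m₁c₁ ln(T_f/T₁) = 518.76 × ln(621.83/694) = -56.96 J/K.
ΔS₂ = m₂c₂ ln(T_f/T₂) = 142.443 × ln(621.83/359) = 78.25 J/K.
ΔS_total = -56.96 + 78.25 = 21.3 J/K.

ΔS_total = 21.3 J/K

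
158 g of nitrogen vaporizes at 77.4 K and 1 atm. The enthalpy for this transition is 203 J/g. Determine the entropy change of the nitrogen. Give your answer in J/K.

Heat absorbed by the substance: Q = mL = 158 × 203 = 32074 J.
At constant T, ΔS = Q_rev/T = 32074 / 77.4 = 414 J/K.

ΔS = 414 J/K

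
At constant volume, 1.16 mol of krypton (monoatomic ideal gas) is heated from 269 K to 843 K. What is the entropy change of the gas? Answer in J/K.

ΔS = 16.5 J/K

At constant volume, ΔS = nC_V ln(T₂/T₁) with C_V = 3R/2 = 12.47 J mol⁻¹ K⁻¹.
ΔS = 1.16 × 12.47 × ln(843/269) = 16.5 J/K.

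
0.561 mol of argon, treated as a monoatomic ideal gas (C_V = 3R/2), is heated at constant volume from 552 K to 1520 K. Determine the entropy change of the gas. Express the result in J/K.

ΔS = 7.09 J/K

At constant volume, ΔS = nC_V ln(T₂/T₁) with C_V = 3R/2 = 12.47 J mol⁻¹ K⁻¹.
ΔS = 0.561 × 12.47 × ln(1520/552) = 7.09 J/K.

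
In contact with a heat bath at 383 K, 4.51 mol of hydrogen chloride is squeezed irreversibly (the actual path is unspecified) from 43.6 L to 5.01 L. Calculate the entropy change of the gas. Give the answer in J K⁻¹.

ΔS_gas = -81.1 J/K

Entropy is a state function, so ΔS_gas depends only on the end states.
For an isothermal ideal gas ΔS_gas = nR ln(V₂/V₁) = 4.51 × 8.314 × ln(5.01/43.6) = -81.1 J/K.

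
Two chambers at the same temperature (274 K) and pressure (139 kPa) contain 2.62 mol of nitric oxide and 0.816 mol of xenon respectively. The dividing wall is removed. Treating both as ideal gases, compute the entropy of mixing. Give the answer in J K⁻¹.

Mole fractions: x_A = 2.62/3.44 = 0.763, x_B = 0.237.
ΔS_mix = −R(n_A ln x_A + n_B ln x_B) = −8.314 × (2.62 ln 0.763 + 0.816 ln 0.237) = 15.7 J/K.

ΔS_mix = 15.7 J/K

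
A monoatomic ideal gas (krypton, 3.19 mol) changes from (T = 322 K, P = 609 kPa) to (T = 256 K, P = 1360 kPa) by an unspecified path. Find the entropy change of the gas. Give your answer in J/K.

ΔS = nC_p ln(T₂/T₁) − nR ln(P₂/P₁), with C_p = 5R/2 = 20.79 J mol⁻¹ K⁻¹ for a monoatomic ideal gas.
ΔS = 3.19 × [20.79 × ln(256/322) − 8.314 × ln(1360/609)] = -36.5 J/K.

ΔS = -36.5 J/K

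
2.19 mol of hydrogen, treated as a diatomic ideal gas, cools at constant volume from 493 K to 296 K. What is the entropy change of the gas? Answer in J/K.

ΔS = -23.2 J/K

At constant volume, ΔS = nC_V ln(T₂/T₁) with C_V = 5R/2 = 20.79 J mol⁻¹ K⁻¹.
ΔS = 2.19 × 20.79 × ln(296/493) = -23.2 J/K.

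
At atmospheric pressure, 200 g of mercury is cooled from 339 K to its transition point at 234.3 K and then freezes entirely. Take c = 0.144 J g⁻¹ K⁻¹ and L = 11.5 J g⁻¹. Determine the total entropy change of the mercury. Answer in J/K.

ΔS = -20.5 J/K

Cooling step: ΔS₁ = m c ln(T_tr/T_i) = 200 × 0.144 × ln(234.3/339) = -10.64 J/K.
Phase change: ΔS₂ = −mL/T_tr = −200 × 11.5 / 234.3 = -9.816 J/K.
ΔS_total = (-10.64) + (-9.816) = -20.5 J/K.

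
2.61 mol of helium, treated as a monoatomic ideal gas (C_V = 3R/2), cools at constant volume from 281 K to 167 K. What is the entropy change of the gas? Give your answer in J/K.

At constant volume, ΔS = nC_V ln(T₂/T₁) with C_V = 3R/2 = 12.47 J mol⁻¹ K⁻¹.
ΔS = 2.61 × 12.47 × ln(167/281) = -16.9 J/K.

ΔS = -16.9 J/K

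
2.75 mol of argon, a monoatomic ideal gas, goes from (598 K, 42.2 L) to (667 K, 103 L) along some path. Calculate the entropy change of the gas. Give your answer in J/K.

Entropy is a state function: ΔS = nC_V ln(T₂/T₁) + nR ln(V₂/V₁), with C_V = 3R/2 = 12.47 J mol⁻¹ K⁻¹ for a monoatomic ideal gas.
ΔS = 2.75 × [12.47 × ln(667/598) + 8.314 × ln(103/42.2)] = 24.1 J/K.

ΔS = 24.1 J/K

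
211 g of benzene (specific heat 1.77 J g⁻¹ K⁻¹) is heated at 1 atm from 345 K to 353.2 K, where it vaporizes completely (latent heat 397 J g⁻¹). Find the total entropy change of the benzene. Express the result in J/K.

ΔS = 246 J/K

Warming step: ΔS₁ = m c ln(T_tr/T_i) = 211 × 1.77 × ln(353.2/345) = 8.773 J/K.
Phase change: ΔS₂ = +mL/T_tr = 211 × 397 / 353.2 = 237.2 J/K.
ΔS_total = (8.773) + (237.2) = 246 J/K.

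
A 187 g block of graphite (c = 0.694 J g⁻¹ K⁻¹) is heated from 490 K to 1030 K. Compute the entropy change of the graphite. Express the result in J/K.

ΔS = ∫dQ_rev/T = m c ln(T₂/T₁) = 187 × 0.694 × ln(1030/490) = 96.4 J/K.

ΔS = 96.4 J/K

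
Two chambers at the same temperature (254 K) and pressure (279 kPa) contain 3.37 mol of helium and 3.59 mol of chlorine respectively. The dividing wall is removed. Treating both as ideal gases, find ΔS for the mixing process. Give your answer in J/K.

Mole fractions: x_A = 3.37/6.96 = 0.484, x_B = 0.516.
ΔS_mix = −R(n_A ln x_A + n_B ln x_B) = −8.314 × (3.37 ln 0.484 + 3.59 ln 0.516) = 40.1 J/K.

ΔS_mix = 40.1 J/K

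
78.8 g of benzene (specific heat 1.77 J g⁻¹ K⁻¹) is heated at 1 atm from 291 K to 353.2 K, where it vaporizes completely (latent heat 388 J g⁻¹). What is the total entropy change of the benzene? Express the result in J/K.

Warming step: ΔS₁ = m c ln(T_tr/T_i) = 78.8 × 1.77 × ln(353.2/291) = 27.02 J/K.
Phase change: ΔS₂ = +mL/T_tr = 78.8 × 388 / 353.2 = 86.56 J/K.
ΔS_total = (27.02) + (86.56) = 114 J/K.

ΔS = 114 J/K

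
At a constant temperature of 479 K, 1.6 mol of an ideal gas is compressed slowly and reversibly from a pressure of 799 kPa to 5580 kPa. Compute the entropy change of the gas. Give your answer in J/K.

For an isothermal ideal gas ΔS_gas = nR ln(P₁/P₂) = 1.6 × 8.314 × ln(799/5580) = -25.9 J/K.

ΔS_gas = -25.9 J/K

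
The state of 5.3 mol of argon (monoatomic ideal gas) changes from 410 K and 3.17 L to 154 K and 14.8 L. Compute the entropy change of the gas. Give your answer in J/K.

ΔS = 3.18 J/K

Entropy is a state function: ΔS = nC_V ln(T₂/T₁) + nR ln(V₂/V₁), with C_V = 3R/2 = 12.47 J mol⁻¹ K⁻¹ for a monoatomic ideal gas.
ΔS = 5.3 × [12.47 × ln(154/410) + 8.314 × ln(14.8/3.17)] = 3.18 J/K.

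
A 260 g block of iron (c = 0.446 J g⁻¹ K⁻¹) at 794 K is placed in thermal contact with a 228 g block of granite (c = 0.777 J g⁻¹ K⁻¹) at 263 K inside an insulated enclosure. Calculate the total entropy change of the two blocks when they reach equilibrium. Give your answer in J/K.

Energy balance: T_f = (m₁c₁T₁ + m₂c₂T₂)/(m₁c₁ + m₂c₂) = 473.07 K.
ΔS₁ = m₁c₁ ln(T_f/T₁) = 115.96 × ln(473.07/794) = -60.05 J/K.
ΔS₂ = m₂c₂ ln(T_f/T₂) = 177.156 × ln(473.07/263) = 104 J/K.
ΔS_total = -60.05 + 104 = 44 J/K.

ΔS_total = 44 J/K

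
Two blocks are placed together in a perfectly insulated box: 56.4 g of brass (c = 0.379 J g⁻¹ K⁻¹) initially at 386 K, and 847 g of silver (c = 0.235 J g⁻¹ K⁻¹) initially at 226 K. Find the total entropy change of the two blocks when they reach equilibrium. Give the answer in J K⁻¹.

Energy balance: T_f = (m₁c₁T₁ + m₂c₂T₂)/(m₁c₁ + m₂c₂) = 241.52 K.
ΔS₁ = m₁c₁ ln(T_f/T₁) = 21.3756 × ln(241.52/386) = -10.023 J/K.
ΔS₂ = m₂c₂ ln(T_f/T₂) = 199.045 × ln(241.52/226) = 13.217 J/K.
ΔS_total = -10.023 + 13.217 = 3.19 J/K.

ΔS_total = 3.19 J/K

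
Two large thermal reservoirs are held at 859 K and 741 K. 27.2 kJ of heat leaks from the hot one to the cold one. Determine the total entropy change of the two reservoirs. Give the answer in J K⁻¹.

ΔS_hot = −Q/T_H = −27200/859 = -31.665 J/K and ΔS_cold = +Q/T_C = 27200/741 = 36.707 J/K.
ΔS_total = -31.665 + 36.707 = 5.04 J/K, positive as the second law requires.

ΔS_total = 5.04 J/K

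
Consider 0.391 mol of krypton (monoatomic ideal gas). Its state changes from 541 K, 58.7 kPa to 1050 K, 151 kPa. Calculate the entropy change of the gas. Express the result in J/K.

ΔS = nC_p ln(T₂/T₁) − nR ln(P₂/P₁), with C_p = 5R/2 = 20.79 J mol⁻¹ K⁻¹ for a monoatomic ideal gas.
ΔS = 0.391 × [20.79 × ln(1050/541) − 8.314 × ln(151/58.7)] = 2.32 J/K.

ΔS = 2.32 J/K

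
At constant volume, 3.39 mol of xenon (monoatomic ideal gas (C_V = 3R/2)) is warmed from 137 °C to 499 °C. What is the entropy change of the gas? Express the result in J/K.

In kelvin: T₁ = 410.15 K, T₂ = 772.15 K. At constant volume, ΔS = nC_V ln(T₂/T₁) with C_V = 3R/2 = 12.47 J mol⁻¹ K⁻¹.
ΔS = 3.39 × 12.47 × ln(772.15/410.15) = 26.7 J/K.

ΔS = 26.7 J/K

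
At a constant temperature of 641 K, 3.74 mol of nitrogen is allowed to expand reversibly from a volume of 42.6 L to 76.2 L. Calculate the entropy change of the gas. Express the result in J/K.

For an isothermal ideal gas ΔS_gas = nR ln(V₂/V₁) = 3.74 × 8.314 × ln(76.2/42.6) = 18.1 J/K.

ΔS_gas = 18.1 J/K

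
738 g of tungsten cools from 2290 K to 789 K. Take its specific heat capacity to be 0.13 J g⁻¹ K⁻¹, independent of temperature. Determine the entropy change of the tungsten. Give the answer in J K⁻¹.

ΔS = -102 J/K

ΔS = ∫dQ_rev/T = m c ln(T₂/T₁) = 738 × 0.13 × ln(789/2290) = -102 J/K.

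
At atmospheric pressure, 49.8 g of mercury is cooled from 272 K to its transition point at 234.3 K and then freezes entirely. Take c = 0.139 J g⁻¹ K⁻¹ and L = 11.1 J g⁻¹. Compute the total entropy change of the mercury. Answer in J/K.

ΔS = -3.39 J/K

Cooling step: ΔS₁ = m c ln(T_tr/T_i) = 49.8 × 0.139 × ln(234.3/272) = -1.033 J/K.
Phase change: ΔS₂ = −mL/T_tr = −49.8 × 11.1 / 234.3 = -2.359 J/K.
ΔS_total = (-1.033) + (-2.359) = -3.39 J/K.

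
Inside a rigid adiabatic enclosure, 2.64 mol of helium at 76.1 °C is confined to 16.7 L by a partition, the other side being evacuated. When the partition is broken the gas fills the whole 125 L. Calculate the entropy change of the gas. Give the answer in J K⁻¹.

No heat is exchanged and no work is done, so the ideal-gas temperature stays constant.
Entropy is a state function; using a reversible isothermal path, ΔS_gas = nR ln(V₂/V₁) = 2.64 × 8.314 × ln(125/16.7) = 44.2 J/K.

ΔS_gas = 44.2 J/K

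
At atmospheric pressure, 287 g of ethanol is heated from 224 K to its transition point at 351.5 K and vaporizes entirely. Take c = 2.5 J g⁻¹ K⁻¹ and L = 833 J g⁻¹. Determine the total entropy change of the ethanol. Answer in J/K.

Warming step: ΔS₁ = m c ln(T_tr/T_i) = 287 × 2.5 × ln(351.5/224) = 323.3 J/K.
Phase change: ΔS₂ = +mL/T_tr = 287 × 833 / 351.5 = 680.1 J/K.
ΔS_total = (323.3) + (680.1) = 1000 J/K.

ΔS = 1000 J/K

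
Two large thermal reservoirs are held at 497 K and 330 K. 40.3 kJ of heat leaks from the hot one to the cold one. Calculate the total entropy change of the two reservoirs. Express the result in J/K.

ΔS_total = 41 J/K

ΔS_hot = −Q/T_H = −40300/497 = -81.09 J/K and ΔS_cold = +Q/T_C = 40300/330 = 122.1 J/K.
ΔS_total = -81.09 + 122.1 = 41 J/K, positive as the second law requires.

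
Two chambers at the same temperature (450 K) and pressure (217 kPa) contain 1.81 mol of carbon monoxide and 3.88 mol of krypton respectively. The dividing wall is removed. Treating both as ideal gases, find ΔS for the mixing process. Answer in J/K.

Mole fractions: x_A = 1.81/5.69 = 0.318, x_B = 0.682.
ΔS_mix = −R(n_A ln x_A + n_B ln x_B) = −8.314 × (1.81 ln 0.318 + 3.88 ln 0.682) = 29.6 J/K.

ΔS_mix = 29.6 J/K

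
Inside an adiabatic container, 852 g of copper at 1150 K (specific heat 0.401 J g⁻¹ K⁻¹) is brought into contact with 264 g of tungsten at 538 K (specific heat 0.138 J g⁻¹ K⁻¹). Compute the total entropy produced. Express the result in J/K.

ΔS_total = 7.77 J/K

Energy balance: T_f = (m₁c₁T₁ + m₂c₂T₂)/(m₁c₁ + m₂c₂) = 1091 K.
ΔS₁ = m₁c₁ ln(T_f/T₁) = 341.652 × ln(1091/1150) = -17.99 J/K.
ΔS₂ = m₂c₂ ln(T_f/T₂) = 36.432 × ln(1091/538) = 25.76 J/K.
ΔS_total = -17.99 + 25.76 = 7.77 J/K.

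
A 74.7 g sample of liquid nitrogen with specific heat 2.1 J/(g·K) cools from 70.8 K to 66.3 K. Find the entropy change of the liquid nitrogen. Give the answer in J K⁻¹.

ΔS = -10.3 J/K

ΔS = ∫dQ_rev/T = m c ln(T₂/T₁) = 74.7 × 2.1 × ln(66.3/70.8) = -10.3 J/K.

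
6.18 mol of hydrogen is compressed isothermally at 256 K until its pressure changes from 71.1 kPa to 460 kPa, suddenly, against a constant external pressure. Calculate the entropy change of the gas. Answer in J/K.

ΔS_gas = -95.9 J/K

Entropy is a state function, so ΔS_gas depends only on the end states.
For an isothermal ideal gas ΔS_gas = nR ln(P₁/P₂) = 6.18 × 8.314 × ln(71.1/460) = -95.9 J/K.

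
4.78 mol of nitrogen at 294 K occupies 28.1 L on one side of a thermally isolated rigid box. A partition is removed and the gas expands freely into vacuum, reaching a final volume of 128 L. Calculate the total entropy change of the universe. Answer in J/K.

For an ideal gas in free expansion Q = 0 and W = 0, so T is unchanged.
Entropy is a state function; using a reversible isothermal path, ΔS_gas = nR ln(V₂/V₁) = 4.78 × 8.314 × ln(128/28.1) = 60.3 J/K.
The insulated surroundings exchange no heat, so ΔS_surr = 0 and ΔS_universe = ΔS_gas.

ΔS_universe = 60.3 J/K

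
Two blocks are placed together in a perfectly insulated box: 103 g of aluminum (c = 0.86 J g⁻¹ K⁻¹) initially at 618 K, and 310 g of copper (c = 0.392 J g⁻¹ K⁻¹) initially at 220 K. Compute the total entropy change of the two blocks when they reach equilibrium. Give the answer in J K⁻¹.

Energy balance: T_f = (m₁c₁T₁ + m₂c₂T₂)/(m₁c₁ + m₂c₂) = 387.8 K.
ΔS₁ = m₁c₁ ln(T_f/T₁) = 88.58 × ln(387.8/618) = -41.28 J/K.
ΔS₂ = m₂c₂ ln(T_f/T₂) = 121.52 × ln(387.8/220) = 68.89 J/K.
ΔS_total = -41.28 + 68.89 = 27.6 J/K.

ΔS_total = 27.6 J/K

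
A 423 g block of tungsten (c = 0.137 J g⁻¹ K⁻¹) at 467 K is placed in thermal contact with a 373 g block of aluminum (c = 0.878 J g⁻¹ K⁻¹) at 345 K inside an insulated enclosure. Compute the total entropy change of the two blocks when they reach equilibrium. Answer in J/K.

ΔS_total = 2.42 J/K

Energy balance: T_f = (m₁c₁T₁ + m₂c₂T₂)/(m₁c₁ + m₂c₂) = 363.34 K.
ΔS₁ = m₁c₁ ln(T_f/T₁) = 57.951 × ln(363.34/467) = -14.54 J/K.
ΔS₂ = m₂c₂ ln(T_f/T₂) = 327.494 × ln(363.34/345) = 16.96 J/K.
ΔS_total = -14.54 + 16.96 = 2.42 J/K.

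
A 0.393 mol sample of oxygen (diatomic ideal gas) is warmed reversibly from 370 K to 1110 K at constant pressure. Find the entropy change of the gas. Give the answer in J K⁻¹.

ΔS = 12.6 J/K

At constant pressure, ΔS = nC_p ln(T₂/T₁) with C_p = 7R/2 = 29.1 J mol⁻¹ K⁻¹.
ΔS = 0.393 × 29.1 × ln(1110/370) = 12.6 J/K.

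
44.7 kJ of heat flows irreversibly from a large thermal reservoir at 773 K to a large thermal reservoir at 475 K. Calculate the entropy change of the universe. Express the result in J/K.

ΔS_hot = −Q/T_H = −44700/773 = -57.83 J/K and ΔS_cold = +Q/T_C = 44700/475 = 94.11 J/K.
ΔS_total = -57.83 + 94.11 = 36.3 J/K, positive as the second law requires.

ΔS_total = 36.3 J/K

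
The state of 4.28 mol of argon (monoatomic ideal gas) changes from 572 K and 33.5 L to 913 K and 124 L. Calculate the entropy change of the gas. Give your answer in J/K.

Entropy is a state function: ΔS = nC_V ln(T₂/T₁) + nR ln(V₂/V₁), with C_V = 3R/2 = 12.47 J mol⁻¹ K⁻¹ for a monoatomic ideal gas.
ΔS = 4.28 × [12.47 × ln(913/572) + 8.314 × ln(124/33.5)] = 71.5 J/K.

ΔS = 71.5 J/K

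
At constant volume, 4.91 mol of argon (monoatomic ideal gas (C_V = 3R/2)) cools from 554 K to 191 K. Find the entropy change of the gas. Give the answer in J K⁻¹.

At constant volume, ΔS = nC_V ln(T₂/T₁) with C_V = 3R/2 = 12.47 J mol⁻¹ K⁻¹.
ΔS = 4.91 × 12.47 × ln(191/554) = -65.2 J/K.

ΔS = -65.2 J/K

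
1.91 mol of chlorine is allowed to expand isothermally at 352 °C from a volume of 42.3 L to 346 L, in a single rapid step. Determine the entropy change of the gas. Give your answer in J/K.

Entropy is a state function, so ΔS_gas depends only on the end states.
For an isothermal ideal gas ΔS_gas = nR ln(V₂/V₁) = 1.91 × 8.314 × ln(346/42.3) = 33.4 J/K.

ΔS_gas = 33.4 J/K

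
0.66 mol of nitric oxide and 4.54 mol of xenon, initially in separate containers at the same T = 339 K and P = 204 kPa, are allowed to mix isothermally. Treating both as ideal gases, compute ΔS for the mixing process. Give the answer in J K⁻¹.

ΔS_mix = 16.4 J/K

Mole fractions: x_A = 0.66/5.2 = 0.127, x_B = 0.873.
ΔS_mix = −R(n_A ln x_A + n_B ln x_B) = −8.314 × (0.66 ln 0.127 + 4.54 ln 0.873) = 16.4 J/K.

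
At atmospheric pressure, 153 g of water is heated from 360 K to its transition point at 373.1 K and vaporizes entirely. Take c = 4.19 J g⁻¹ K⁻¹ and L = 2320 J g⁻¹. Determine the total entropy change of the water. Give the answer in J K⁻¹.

ΔS = 974 J/K

Warming step: ΔS₁ = m c ln(T_tr/T_i) = 153 × 4.19 × ln(373.1/360) = 22.91 J/K.
Phase change: ΔS₂ = +mL/T_tr = 153 × 2320 / 373.1 = 951.4 J/K.
ΔS_total = (22.91) + (951.4) = 974 J/K.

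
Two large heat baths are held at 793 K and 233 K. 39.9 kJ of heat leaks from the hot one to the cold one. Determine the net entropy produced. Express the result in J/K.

ΔS_hot = −Q/T_H = −39900/793 = -50.32 J/K and ΔS_cold = +Q/T_C = 39900/233 = 171.2 J/K.
ΔS_total = -50.32 + 171.2 = 121 J/K, positive as the second law requires.

ΔS_total = 121 J/K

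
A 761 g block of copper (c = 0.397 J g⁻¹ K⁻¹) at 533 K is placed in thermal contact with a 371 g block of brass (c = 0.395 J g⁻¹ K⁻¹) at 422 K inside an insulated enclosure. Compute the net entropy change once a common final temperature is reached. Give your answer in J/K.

Energy balance: T_f = (m₁c₁T₁ + m₂c₂T₂)/(m₁c₁ + m₂c₂) = 496.74 K.
ΔS₁ = m₁c₁ ln(T_f/T₁) = 302.117 × ln(496.74/533) = -21.283 J/K.
ΔS₂ = m₂c₂ ln(T_f/T₂) = 146.545 × ln(496.74/422) = 23.897 J/K.
ΔS_total = -21.283 + 23.897 = 2.61 J/K.

ΔS_total = 2.61 J/K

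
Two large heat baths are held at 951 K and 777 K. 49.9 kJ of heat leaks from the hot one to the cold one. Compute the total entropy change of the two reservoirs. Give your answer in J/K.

ΔS_total = 11.8 J/K

ΔS_hot = −Q/T_H = −49900/951 = -52.47 J/K and ΔS_cold = +Q/T_C = 49900/777 = 64.22 J/K.
ΔS_total = -52.47 + 64.22 = 11.8 J/K, positive as the second law requires.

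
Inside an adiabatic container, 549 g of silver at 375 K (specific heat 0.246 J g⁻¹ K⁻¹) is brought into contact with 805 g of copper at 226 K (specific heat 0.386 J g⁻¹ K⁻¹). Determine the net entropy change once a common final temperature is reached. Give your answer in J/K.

ΔS_total = 12.8 J/K

Energy balance: T_f = (m₁c₁T₁ + m₂c₂T₂)/(m₁c₁ + m₂c₂) = 271.14 K.
ΔS₁ = m₁c₁ ln(T_f/T₁) = 135.054 × ln(271.14/375) = -43.8 J/K.
ΔS₂ = m₂c₂ ln(T_f/T₂) = 310.73 × ln(271.14/226) = 56.58 J/K.
ΔS_total = -43.8 + 56.58 = 12.8 J/K.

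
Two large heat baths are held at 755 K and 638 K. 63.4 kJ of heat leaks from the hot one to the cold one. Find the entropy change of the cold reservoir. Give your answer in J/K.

The cold reservoir gains heat Q, so ΔS_cold = +Q/T_C = 63400/638 = 99.4 J/K.

ΔS_cold = 99.4 J/K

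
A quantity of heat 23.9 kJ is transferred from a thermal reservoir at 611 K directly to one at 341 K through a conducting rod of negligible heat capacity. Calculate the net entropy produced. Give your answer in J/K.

ΔS_total = 31 J/K

ΔS_hot = −Q/T_H = −23900/611 = -39.12 J/K and ΔS_cold = +Q/T_C = 23900/341 = 70.09 J/K.
ΔS_total = -39.12 + 70.09 = 31 J/K, positive as the second law requires.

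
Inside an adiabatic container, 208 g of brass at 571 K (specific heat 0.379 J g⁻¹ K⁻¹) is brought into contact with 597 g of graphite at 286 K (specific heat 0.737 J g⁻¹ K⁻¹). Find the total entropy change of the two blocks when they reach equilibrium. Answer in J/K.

Energy balance: T_f = (m₁c₁T₁ + m₂c₂T₂)/(m₁c₁ + m₂c₂) = 329.3 K.
ΔS₁ = m₁c₁ ln(T_f/T₁) = 78.832 × ln(329.3/571) = -43.39 J/K.
ΔS₂ = m₂c₂ ln(T_f/T₂) = 439.989 × ln(329.3/286) = 62.03 J/K.
ΔS_total = -43.39 + 62.03 = 18.6 J/K.

ΔS_total = 18.6 J/K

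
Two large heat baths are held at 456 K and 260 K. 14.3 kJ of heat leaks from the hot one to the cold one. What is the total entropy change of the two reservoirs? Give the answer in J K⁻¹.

ΔS_hot = −Q/T_H = −14300/456 = -31.36 J/K and ΔS_cold = +Q/T_C = 14300/260 = 55 J/K.
ΔS_total = -31.36 + 55 = 23.6 J/K, positive as the second law requires.

ΔS_total = 23.6 J/K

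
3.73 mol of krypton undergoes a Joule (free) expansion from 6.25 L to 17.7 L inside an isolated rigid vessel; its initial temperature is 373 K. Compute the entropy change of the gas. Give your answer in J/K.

For an ideal gas in free expansion Q = 0 and W = 0, so T is unchanged.
Entropy is a state function; using a reversible isothermal path, ΔS_gas = nR ln(V₂/V₁) = 3.73 × 8.314 × ln(17.7/6.25) = 32.3 J/K.

ΔS_gas = 32.3 J/K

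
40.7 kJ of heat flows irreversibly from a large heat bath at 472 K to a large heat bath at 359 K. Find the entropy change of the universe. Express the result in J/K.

ΔS_total = 27.1 J/K

ΔS_hot = −Q/T_H = −40700/472 = -86.229 J/K and ΔS_cold = +Q/T_C = 40700/359 = 113.37 J/K.
ΔS_total = -86.229 + 113.37 = 27.1 J/K, positive as the second law requires.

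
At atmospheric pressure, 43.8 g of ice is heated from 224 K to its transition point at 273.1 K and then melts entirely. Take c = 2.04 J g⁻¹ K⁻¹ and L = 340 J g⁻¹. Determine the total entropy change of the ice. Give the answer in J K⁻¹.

Warming step: ΔS₁ = m c ln(T_tr/T_i) = 43.8 × 2.04 × ln(273.1/224) = 17.71 J/K.
Phase change: ΔS₂ = +mL/T_tr = 43.8 × 340 / 273.1 = 54.53 J/K.
ΔS_total = (17.71) + (54.53) = 72.2 J/K.

ΔS = 72.2 J/K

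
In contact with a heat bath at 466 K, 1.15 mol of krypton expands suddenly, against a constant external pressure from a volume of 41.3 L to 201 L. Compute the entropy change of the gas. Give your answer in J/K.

Entropy is a state function, so ΔS_gas depends only on the end states.
For an isothermal ideal gas ΔS_gas = nR ln(V₂/V₁) = 1.15 × 8.314 × ln(201/41.3) = 15.1 J/K.

ΔS_gas = 15.1 J/K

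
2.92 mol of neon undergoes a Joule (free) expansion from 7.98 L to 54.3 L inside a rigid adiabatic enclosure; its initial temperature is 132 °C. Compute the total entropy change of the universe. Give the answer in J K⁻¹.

No heat is exchanged and no work is done, so the ideal-gas temperature stays constant.
Entropy is a state function; using a reversible isothermal path, ΔS_gas = nR ln(V₂/V₁) = 2.92 × 8.314 × ln(54.3/7.98) = 46.6 J/K.
The insulated surroundings exchange no heat, so ΔS_surr = 0 and ΔS_universe = ΔS_gas.

ΔS_universe = 46.6 J/K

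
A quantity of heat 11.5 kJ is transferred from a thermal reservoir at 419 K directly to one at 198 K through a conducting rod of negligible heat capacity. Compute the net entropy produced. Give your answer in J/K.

ΔS_hot = −Q/T_H = −11500/419 = -27.45 J/K and ΔS_cold = +Q/T_C = 11500/198 = 58.08 J/K.
ΔS_total = -27.45 + 58.08 = 30.6 J/K, positive as the second law requires.

ΔS_total = 30.6 J/K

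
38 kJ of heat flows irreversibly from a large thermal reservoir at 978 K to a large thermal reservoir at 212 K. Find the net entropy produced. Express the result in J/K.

ΔS_hot = −Q/T_H = −38000/978 = -38.85 J/K and ΔS_cold = +Q/T_C = 38000/212 = 179.2 J/K.
ΔS_total = -38.85 + 179.2 = 140 J/K, positive as the second law requires.

ΔS_total = 140 J/K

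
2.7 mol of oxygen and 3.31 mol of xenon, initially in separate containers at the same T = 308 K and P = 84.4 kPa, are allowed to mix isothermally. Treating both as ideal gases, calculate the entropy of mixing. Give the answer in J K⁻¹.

ΔS_mix = 34.4 J/K

Mole fractions: x_A = 2.7/6.01 = 0.449, x_B = 0.551.
ΔS_mix = −R(n_A ln x_A + n_B ln x_B) = −8.314 × (2.7 ln 0.449 + 3.31 ln 0.551) = 34.4 J/K.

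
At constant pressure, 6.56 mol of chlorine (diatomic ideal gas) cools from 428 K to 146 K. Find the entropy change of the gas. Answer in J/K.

ΔS = -205 J/K

At constant pressure, ΔS = nC_p ln(T₂/T₁) with C_p = 7R/2 = 29.1 J mol⁻¹ K⁻¹.
ΔS = 6.56 × 29.1 × ln(146/428) = -205 J/K.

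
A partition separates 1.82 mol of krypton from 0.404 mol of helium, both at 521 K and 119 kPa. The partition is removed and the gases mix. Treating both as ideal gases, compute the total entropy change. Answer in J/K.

ΔS_mix = 8.76 J/K

Mole fractions: x_A = 1.82/2.22 = 0.818, x_B = 0.182.
ΔS_mix = −R(n_A ln x_A + n_B ln x_B) = −8.314 × (1.82 ln 0.818 + 0.404 ln 0.182) = 8.76 J/K.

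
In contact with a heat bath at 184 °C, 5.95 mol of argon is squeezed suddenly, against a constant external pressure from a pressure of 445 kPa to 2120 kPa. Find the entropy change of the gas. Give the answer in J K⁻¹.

ΔS_gas = -77.2 J/K

Entropy is a state function, so ΔS_gas depends only on the end states.
For an isothermal ideal gas ΔS_gas = nR ln(P₁/P₂) = 5.95 × 8.314 × ln(445/2120) = -77.2 J/K.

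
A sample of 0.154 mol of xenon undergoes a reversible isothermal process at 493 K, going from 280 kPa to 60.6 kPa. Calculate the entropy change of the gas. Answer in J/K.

For an isothermal ideal gas ΔS_gas = nR ln(P₁/P₂) = 0.154 × 8.314 × ln(280/60.6) = 1.96 J/K.

ΔS_gas = 1.96 J/K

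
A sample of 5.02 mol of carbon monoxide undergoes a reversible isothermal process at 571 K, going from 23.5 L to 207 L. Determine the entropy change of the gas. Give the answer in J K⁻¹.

For an isothermal ideal gas ΔS_gas = nR ln(V₂/V₁) = 5.02 × 8.314 × ln(207/23.5) = 90.8 J/K.

ΔS_gas = 90.8 J/K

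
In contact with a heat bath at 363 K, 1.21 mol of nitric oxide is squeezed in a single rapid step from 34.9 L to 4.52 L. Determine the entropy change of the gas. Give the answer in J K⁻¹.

ΔS_gas = -20.6 J/K

Entropy is a state function, so ΔS_gas depends only on the end states.
For an isothermal ideal gas ΔS_gas = nR ln(V₂/V₁) = 1.21 × 8.314 × ln(4.52/34.9) = -20.6 J/K.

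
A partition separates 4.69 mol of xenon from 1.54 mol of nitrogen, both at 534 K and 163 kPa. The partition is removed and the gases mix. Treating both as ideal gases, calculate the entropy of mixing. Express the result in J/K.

Mole fractions: x_A = 4.69/6.23 = 0.753, x_B = 0.247.
ΔS_mix = −R(n_A ln x_A + n_B ln x_B) = −8.314 × (4.69 ln 0.753 + 1.54 ln 0.247) = 29 J/K.

ΔS_mix = 29 J/K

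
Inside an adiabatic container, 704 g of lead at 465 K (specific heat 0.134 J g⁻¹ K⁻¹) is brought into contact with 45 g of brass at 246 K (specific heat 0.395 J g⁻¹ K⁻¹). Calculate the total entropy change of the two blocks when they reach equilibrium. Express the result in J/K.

ΔS_total = 2.62 J/K

Energy balance: T_f = (m₁c₁T₁ + m₂c₂T₂)/(m₁c₁ + m₂c₂) = 430.28 K.
ΔS₁ = m₁c₁ ln(T_f/T₁) = 94.336 × ln(430.28/465) = -7.321 J/K.
ΔS₂ = m₂c₂ ln(T_f/T₂) = 17.775 × ln(430.28/246) = 9.938 J/K.
ΔS_total = -7.321 + 9.938 = 2.62 J/K.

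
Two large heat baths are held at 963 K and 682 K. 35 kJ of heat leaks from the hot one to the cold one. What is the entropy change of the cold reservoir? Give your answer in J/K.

ΔS_cold = 51.3 J/K

The cold reservoir gains heat Q, so ΔS_cold = +Q/T_C = 35000/682 = 51.3 J/K.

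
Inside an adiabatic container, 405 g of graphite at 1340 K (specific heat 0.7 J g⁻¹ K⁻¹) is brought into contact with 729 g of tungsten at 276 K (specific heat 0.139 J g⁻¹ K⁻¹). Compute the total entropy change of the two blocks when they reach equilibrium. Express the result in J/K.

Energy balance: T_f = (m₁c₁T₁ + m₂c₂T₂)/(m₁c₁ + m₂c₂) = 1059.8 K.
ΔS₁ = m₁c₁ ln(T_f/T₁) = 283.5 × ln(1059.8/1340) = -66.5 J/K.
ΔS₂ = m₂c₂ ln(T_f/T₂) = 101.331 × ln(1059.8/276) = 136.3 J/K.
ΔS_total = -66.5 + 136.3 = 69.8 J/K.

ΔS_total = 69.8 J/K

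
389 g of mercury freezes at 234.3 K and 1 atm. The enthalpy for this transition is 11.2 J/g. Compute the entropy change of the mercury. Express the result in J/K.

Heat released by the substance: Q = −mL = −389 × 11.2 = −4356.8 J.
At constant T, ΔS = Q_rev/T = −4356.8 / 234.3 = -18.6 J/K.

ΔS = -18.6 J/K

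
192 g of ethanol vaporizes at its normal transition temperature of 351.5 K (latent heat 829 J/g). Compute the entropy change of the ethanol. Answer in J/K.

Heat absorbed by the substance: Q = mL = 192 × 829 = 159168 J.
At constant T, ΔS = Q_rev/T = 159168 / 351.5 = 453 J/K.

ΔS = 453 J/K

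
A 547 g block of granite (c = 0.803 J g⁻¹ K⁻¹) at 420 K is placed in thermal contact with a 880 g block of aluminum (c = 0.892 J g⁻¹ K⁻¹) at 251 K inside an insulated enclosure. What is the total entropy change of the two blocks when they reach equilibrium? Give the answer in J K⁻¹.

ΔS_total = 38.8 J/K

Energy balance: T_f = (m₁c₁T₁ + m₂c₂T₂)/(m₁c₁ + m₂c₂) = 311.64 K.
ΔS₁ = m₁c₁ ln(T_f/T₁) = 439.241 × ln(311.64/420) = -131.1 J/K.
ΔS₂ = m₂c₂ ln(T_f/T₂) = 784.96 × ln(311.64/251) = 169.9 J/K.
ΔS_total = -131.1 + 169.9 = 38.8 J/K.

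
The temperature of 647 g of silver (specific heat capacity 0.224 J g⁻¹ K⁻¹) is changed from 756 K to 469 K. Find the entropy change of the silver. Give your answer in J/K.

ΔS = -69.2 J/K

ΔS = ∫dQ_rev/T = m c ln(T₂/T₁) = 647 × 0.224 × ln(469/756) = -69.2 J/K.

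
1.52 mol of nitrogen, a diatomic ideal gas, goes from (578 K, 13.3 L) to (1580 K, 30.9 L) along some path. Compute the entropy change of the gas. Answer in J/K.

Entropy is a state function: ΔS = nC_V ln(T₂/T₁) + nR ln(V₂/V₁), with C_V = 5R/2 = 20.79 J mol⁻¹ K⁻¹ for a diatomic ideal gas.
ΔS = 1.52 × [20.79 × ln(1580/578) + 8.314 × ln(30.9/13.3)] = 42.4 J/K.

ΔS = 42.4 J/K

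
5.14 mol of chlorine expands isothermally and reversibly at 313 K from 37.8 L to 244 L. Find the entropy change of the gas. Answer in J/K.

For an isothermal ideal gas ΔS_gas = nR ln(V₂/V₁) = 5.14 × 8.314 × ln(244/37.8) = 79.7 J/K.

ΔS_gas = 79.7 J/K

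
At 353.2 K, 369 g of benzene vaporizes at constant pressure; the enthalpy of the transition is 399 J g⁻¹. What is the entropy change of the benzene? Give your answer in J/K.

ΔS = 417 J/K

Heat absorbed by the substance: Q = mL = 369 × 399 = 147231 J.
At constant T, ΔS = Q_rev/T = 147231 / 353.2 = 417 J/K.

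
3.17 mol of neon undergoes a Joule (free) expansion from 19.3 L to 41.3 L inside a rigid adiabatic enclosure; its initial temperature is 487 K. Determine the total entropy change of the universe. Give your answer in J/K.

ΔS_universe = 20.1 J/K

For an ideal gas in free expansion Q = 0 and W = 0, so T is unchanged.
Entropy is a state function; using a reversible isothermal path, ΔS_gas = nR ln(V₂/V₁) = 3.17 × 8.314 × ln(41.3/19.3) = 20.1 J/K.
The insulated surroundings exchange no heat, so ΔS_surr = 0 and ΔS_universe = ΔS_gas.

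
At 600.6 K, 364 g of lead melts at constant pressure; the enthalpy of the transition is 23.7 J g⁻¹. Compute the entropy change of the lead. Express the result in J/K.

ΔS = 14.4 J/K

Heat absorbed by the substance: Q = mL = 364 × 23.7 = 8626.8 J.
At constant T, ΔS = Q_rev/T = 8626.8 / 600.6 = 14.4 J/K.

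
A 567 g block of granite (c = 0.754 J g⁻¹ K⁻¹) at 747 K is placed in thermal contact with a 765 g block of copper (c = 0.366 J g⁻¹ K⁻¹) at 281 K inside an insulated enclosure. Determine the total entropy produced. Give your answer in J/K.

ΔS_total = 73.2 J/K

Energy balance: T_f = (m₁c₁T₁ + m₂c₂T₂)/(m₁c₁ + m₂c₂) = 562.58 K.
ΔS₁ = m₁c₁ ln(T_f/T₁) = 427.518 × ln(562.58/747) = -121.2 J/K.
ΔS₂ = m₂c₂ ln(T_f/T₂) = 279.99 × ln(562.58/281) = 194.4 J/K.
ΔS_total = -121.2 + 194.4 = 73.2 J/K.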